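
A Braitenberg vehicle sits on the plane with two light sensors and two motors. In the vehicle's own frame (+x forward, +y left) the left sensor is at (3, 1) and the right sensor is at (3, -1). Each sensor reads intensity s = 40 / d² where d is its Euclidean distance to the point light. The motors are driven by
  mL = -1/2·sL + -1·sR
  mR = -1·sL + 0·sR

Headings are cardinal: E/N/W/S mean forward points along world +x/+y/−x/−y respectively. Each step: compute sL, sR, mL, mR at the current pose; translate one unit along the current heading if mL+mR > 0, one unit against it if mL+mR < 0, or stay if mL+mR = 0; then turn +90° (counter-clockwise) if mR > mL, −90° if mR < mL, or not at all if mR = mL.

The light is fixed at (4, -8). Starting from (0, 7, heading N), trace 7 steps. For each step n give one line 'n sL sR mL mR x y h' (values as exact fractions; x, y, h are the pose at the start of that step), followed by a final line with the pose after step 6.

n=0: pose=(0,7,N); sL=40/349, sR=40/333; mL=-20620/116217, mR=-40/349; mL+mR=-33940/116217 → advance -1; mR−mL=7300/116217 → turn +1·90°
n=1: pose=(0,6,W); sL=20/109, sR=20/137; mL=-3550/14933, mR=-20/109; mL+mR=-6290/14933 → advance -1; mR−mL=810/14933 → turn +1·90°
n=2: pose=(1,6,S); sL=8/25, sR=40/137; mL=-1548/3425, mR=-8/25; mL+mR=-2644/3425 → advance -1; mR−mL=452/3425 → turn +1·90°
n=3: pose=(1,7,E); sL=5/32, sR=10/49; mL=-885/3136, mR=-5/32; mL+mR=-1375/3136 → advance -1; mR−mL=395/3136 → turn +1·90°
n=4: pose=(0,7,N); sL=40/349, sR=40/333; mL=-20620/116217, mR=-40/349; mL+mR=-33940/116217 → advance -1; mR−mL=7300/116217 → turn +1·90°
n=5: pose=(0,6,W); sL=20/109, sR=20/137; mL=-3550/14933, mR=-20/109; mL+mR=-6290/14933 → advance -1; mR−mL=810/14933 → turn +1·90°
n=6: pose=(1,6,S); sL=8/25, sR=40/137; mL=-1548/3425, mR=-8/25; mL+mR=-2644/3425 → advance -1; mR−mL=452/3425 → turn +1·90°

0 40/349 40/333 -20620/116217 -40/349 0 7 N
1 20/109 20/137 -3550/14933 -20/109 0 6 W
2 8/25 40/137 -1548/3425 -8/25 1 6 S
3 5/32 10/49 -885/3136 -5/32 1 7 E
4 40/349 40/333 -20620/116217 -40/349 0 7 N
5 20/109 20/137 -3550/14933 -20/109 0 6 W
6 8/25 40/137 -1548/3425 -8/25 1 6 S
final 1 7 E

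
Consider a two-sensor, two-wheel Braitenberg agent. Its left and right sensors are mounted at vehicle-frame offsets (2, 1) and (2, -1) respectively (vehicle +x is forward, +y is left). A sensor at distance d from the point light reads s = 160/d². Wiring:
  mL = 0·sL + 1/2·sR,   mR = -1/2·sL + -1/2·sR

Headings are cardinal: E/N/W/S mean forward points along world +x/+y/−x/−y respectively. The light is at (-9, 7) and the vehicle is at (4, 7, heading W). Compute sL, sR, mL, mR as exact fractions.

left sensor world pos  = (2, 6); dL² = 122
right sensor world pos = (2, 8); dR² = 122
sL = 160/122 = 80/61
sR = 160/122 = 80/61
mL = 0·sL + 1/2·sR = 40/61
mR = -1/2·sL + -1/2·sR = -80/61

80/61 80/61 40/61 -80/61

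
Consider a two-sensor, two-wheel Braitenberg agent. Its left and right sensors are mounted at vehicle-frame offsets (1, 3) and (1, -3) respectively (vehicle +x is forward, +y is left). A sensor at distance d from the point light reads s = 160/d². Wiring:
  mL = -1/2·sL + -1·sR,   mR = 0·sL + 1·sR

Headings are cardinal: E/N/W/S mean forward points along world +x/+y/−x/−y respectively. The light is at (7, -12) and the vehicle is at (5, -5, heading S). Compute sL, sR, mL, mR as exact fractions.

160/37 160/61 -10800/2257 160/61

left sensor world pos  = (8, -6); dL² = 37
right sensor world pos = (2, -6); dR² = 61
sL = 160/37 = 160/37
sR = 160/61 = 160/61
mL = -1/2·sL + -1·sR = -10800/2257
mR = 0·sL + 1·sR = 160/61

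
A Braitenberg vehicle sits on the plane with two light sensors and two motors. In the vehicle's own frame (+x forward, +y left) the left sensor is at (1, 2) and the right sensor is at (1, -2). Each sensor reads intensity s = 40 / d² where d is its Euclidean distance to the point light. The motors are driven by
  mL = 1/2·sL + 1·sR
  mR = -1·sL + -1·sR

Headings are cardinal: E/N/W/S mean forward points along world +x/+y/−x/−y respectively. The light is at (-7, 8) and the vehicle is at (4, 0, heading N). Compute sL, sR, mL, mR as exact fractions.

left sensor world pos  = (2, 1); dL² = 130
right sensor world pos = (6, 1); dR² = 218
sL = 40/130 = 4/13
sR = 40/218 = 20/109
mL = 1/2·sL + 1·sR = 478/1417
mR = -1·sL + -1·sR = -696/1417

4/13 20/109 478/1417 -696/1417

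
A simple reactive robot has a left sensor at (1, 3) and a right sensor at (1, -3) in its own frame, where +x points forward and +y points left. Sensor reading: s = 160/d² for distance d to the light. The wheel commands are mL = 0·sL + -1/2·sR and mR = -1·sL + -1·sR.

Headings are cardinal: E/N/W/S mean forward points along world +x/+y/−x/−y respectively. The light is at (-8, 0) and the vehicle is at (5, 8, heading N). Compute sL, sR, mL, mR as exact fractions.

160/181 160/337 -80/337 -82880/60997

left sensor world pos  = (2, 9); dL² = 181
right sensor world pos = (8, 9); dR² = 337
sL = 160/181 = 160/181
sR = 160/337 = 160/337
mL = 0·sL + -1/2·sR = -80/337
mR = -1·sL + -1·sR = -82880/60997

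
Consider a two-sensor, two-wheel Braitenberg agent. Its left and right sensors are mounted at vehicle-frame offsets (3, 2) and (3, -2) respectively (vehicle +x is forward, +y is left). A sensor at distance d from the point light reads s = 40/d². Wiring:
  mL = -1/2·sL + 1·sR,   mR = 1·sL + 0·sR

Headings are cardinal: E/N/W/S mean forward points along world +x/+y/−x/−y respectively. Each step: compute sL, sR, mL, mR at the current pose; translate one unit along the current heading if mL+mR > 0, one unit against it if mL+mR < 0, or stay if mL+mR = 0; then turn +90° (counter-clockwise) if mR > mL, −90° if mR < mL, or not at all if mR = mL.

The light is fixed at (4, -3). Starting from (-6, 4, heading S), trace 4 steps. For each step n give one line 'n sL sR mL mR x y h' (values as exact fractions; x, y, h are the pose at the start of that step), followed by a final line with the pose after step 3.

0 1/2 1/4 0 1/2 -6 4 S
1 40/113 8/13 644/1469 40/113 -6 3 E
2 20/29 4/13 -14/377 20/29 -5 3 S
3 8/17 8/9 100/153 8/17 -5 2 E
final -4 2 S

n=0: pose=(-6,4,S); sL=1/2, sR=1/4; mL=0, mR=1/2; mL+mR=1/2 → advance +1; mR−mL=1/2 → turn +1·90°
n=1: pose=(-6,3,E); sL=40/113, sR=8/13; mL=644/1469, mR=40/113; mL+mR=1164/1469 → advance +1; mR−mL=-124/1469 → turn -1·90°
n=2: pose=(-5,3,S); sL=20/29, sR=4/13; mL=-14/377, mR=20/29; mL+mR=246/377 → advance +1; mR−mL=274/377 → turn +1·90°
n=3: pose=(-5,2,E); sL=8/17, sR=8/9; mL=100/153, mR=8/17; mL+mR=172/153 → advance +1; mR−mL=-28/153 → turn -1·90°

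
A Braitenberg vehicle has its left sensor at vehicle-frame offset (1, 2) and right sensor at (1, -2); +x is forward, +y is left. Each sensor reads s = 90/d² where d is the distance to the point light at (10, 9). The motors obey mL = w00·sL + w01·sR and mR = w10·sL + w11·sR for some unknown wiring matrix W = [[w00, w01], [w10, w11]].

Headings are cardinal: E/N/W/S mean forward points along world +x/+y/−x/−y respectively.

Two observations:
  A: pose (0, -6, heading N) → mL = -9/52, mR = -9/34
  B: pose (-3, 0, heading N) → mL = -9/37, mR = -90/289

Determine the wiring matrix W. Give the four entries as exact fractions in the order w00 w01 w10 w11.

0 -1/2 -1 0

obs A: pose=(0,-6,N) → sL=9/34, sR=9/26, mL=-9/52, mR=-9/34
obs B: pose=(-3,0,N) → sL=90/289, sR=18/37, mL=-9/37, mR=-90/289
sensor matrix S = [[9/34, 9/26], [90/289, 18/37]]; det S = 2916/139009
solve [mL_A; mL_B] = S·[w00; w01] and [mR_A; mR_B] = S·[w10; w11]:
  w00 = 0, w01 = -1/2, w10 = -1, w11 = 0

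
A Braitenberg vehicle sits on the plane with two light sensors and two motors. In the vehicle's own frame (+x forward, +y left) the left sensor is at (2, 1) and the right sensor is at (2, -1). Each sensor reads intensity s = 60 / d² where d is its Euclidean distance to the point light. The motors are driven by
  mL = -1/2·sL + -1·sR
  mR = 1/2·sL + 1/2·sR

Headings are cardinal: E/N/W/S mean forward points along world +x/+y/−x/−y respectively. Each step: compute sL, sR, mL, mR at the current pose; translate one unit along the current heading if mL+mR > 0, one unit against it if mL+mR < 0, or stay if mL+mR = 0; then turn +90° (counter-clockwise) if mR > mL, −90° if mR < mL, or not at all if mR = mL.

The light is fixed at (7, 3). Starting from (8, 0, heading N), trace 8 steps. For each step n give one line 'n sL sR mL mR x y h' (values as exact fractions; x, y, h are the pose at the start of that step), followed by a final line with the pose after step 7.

n=0: pose=(8,0,N); sL=60, sR=12; mL=-42, mR=36; mL+mR=-6 → advance -1; mR−mL=78 → turn +1·90°
n=1: pose=(8,-1,W); sL=30/13, sR=6; mL=-93/13, mR=54/13; mL+mR=-3 → advance -1; mR−mL=147/13 → turn +1·90°
n=2: pose=(9,-1,S); sL=4/3, sR=60/37; mL=-254/111, mR=164/111; mL+mR=-30/37 → advance -1; mR−mL=418/111 → turn +1·90°
n=3: pose=(9,0,E); sL=3, sR=15/8; mL=-27/8, mR=39/16; mL+mR=-15/16 → advance -1; mR−mL=93/16 → turn +1·90°
n=4: pose=(8,0,N); sL=60, sR=12; mL=-42, mR=36; mL+mR=-6 → advance -1; mR−mL=78 → turn +1·90°
n=5: pose=(8,-1,W); sL=30/13, sR=6; mL=-93/13, mR=54/13; mL+mR=-3 → advance -1; mR−mL=147/13 → turn +1·90°
n=6: pose=(9,-1,S); sL=4/3, sR=60/37; mL=-254/111, mR=164/111; mL+mR=-30/37 → advance -1; mR−mL=418/111 → turn +1·90°
n=7: pose=(9,0,E); sL=3, sR=15/8; mL=-27/8, mR=39/16; mL+mR=-15/16 → advance -1; mR−mL=93/16 → turn +1·90°

0 60 12 -42 36 8 0 N
1 30/13 6 -93/13 54/13 8 -1 W
2 4/3 60/37 -254/111 164/111 9 -1 S
3 3 15/8 -27/8 39/16 9 0 E
4 60 12 -42 36 8 0 N
5 30/13 6 -93/13 54/13 8 -1 W
6 4/3 60/37 -254/111 164/111 9 -1 S
7 3 15/8 -27/8 39/16 9 0 E
final 8 0 N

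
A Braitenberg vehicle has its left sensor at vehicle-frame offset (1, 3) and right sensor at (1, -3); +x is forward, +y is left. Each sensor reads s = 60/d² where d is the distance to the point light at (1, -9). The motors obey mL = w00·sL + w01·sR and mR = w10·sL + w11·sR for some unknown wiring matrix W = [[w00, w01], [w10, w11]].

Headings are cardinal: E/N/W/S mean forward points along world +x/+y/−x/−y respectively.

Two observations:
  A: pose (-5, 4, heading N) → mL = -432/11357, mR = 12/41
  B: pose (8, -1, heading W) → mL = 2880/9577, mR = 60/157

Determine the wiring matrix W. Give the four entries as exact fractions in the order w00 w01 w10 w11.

1/2 -1/2 0 1

obs A: pose=(-5,4,N) → sL=60/277, sR=12/41, mL=-432/11357, mR=12/41
obs B: pose=(8,-1,W) → sL=60/61, sR=60/157, mL=2880/9577, mR=60/157
sensor matrix S = [[60/277, 12/41], [60/61, 60/157]]; det S = -22308480/108765989
solve [mL_A; mL_B] = S·[w00; w01] and [mR_A; mR_B] = S·[w10; w11]:
  w00 = 1/2, w01 = -1/2, w10 = 0, w11 = 1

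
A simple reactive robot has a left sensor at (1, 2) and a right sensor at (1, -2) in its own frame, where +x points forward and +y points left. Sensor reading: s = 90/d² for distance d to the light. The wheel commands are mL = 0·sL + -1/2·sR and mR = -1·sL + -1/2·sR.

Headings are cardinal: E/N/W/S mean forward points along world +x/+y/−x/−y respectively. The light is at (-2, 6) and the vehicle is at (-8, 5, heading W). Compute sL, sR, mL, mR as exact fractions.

45/29 9/5 -9/10 -711/290

left sensor world pos  = (-9, 3); dL² = 58
right sensor world pos = (-9, 7); dR² = 50
sL = 90/58 = 45/29
sR = 90/50 = 9/5
mL = 0·sL + -1/2·sR = -9/10
mR = -1·sL + -1/2·sR = -711/290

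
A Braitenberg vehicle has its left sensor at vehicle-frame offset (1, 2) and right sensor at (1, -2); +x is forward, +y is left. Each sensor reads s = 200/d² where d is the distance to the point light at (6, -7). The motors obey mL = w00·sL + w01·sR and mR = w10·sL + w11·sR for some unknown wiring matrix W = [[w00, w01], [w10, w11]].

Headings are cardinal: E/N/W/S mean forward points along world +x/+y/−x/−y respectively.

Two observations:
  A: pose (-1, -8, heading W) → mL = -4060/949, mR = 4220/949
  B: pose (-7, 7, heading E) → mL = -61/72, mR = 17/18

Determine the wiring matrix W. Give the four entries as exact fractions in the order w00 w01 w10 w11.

-1 -1/2 1/2 1

obs A: pose=(-1,-8,W) → sL=200/73, sR=40/13, mL=-4060/949, mR=4220/949
obs B: pose=(-7,7,E) → sL=1/2, sR=25/36, mL=-61/72, mR=17/18
sensor matrix S = [[200/73, 40/13], [1/2, 25/36]]; det S = 3110/8541
solve [mL_A; mL_B] = S·[w00; w01] and [mR_A; mR_B] = S·[w10; w11]:
  w00 = -1, w01 = -1/2, w10 = 1/2, w11 = 1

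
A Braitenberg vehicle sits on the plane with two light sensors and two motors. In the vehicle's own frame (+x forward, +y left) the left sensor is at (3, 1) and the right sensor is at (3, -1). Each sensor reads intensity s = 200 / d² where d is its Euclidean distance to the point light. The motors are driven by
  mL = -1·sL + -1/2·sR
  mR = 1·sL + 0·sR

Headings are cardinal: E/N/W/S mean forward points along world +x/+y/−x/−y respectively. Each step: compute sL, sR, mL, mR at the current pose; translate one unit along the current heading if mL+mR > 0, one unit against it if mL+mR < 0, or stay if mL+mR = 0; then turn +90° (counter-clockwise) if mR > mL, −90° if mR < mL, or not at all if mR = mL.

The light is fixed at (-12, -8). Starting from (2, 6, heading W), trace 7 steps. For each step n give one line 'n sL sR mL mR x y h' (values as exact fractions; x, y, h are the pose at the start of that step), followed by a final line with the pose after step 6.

n=0: pose=(2,6,W); sL=20/29, sR=100/173; mL=-4910/5017, mR=20/29; mL+mR=-50/173 → advance -1; mR−mL=8370/5017 → turn +1·90°
n=1: pose=(3,6,S); sL=200/377, sR=200/317; mL=-101100/119509, mR=200/377; mL+mR=-100/317 → advance -1; mR−mL=164500/119509 → turn +1·90°
n=2: pose=(3,7,E); sL=10/29, sR=5/13; mL=-405/754, mR=10/29; mL+mR=-5/26 → advance -1; mR−mL=665/754 → turn +1·90°
n=3: pose=(2,7,N); sL=200/493, sR=200/549; mL=-159100/270657, mR=200/493; mL+mR=-100/549 → advance -1; mR−mL=268900/270657 → turn +1·90°
n=4: pose=(2,6,W); sL=20/29, sR=100/173; mL=-4910/5017, mR=20/29; mL+mR=-50/173 → advance -1; mR−mL=8370/5017 → turn +1·90°
n=5: pose=(3,6,S); sL=200/377, sR=200/317; mL=-101100/119509, mR=200/377; mL+mR=-100/317 → advance -1; mR−mL=164500/119509 → turn +1·90°
n=6: pose=(3,7,E); sL=10/29, sR=5/13; mL=-405/754, mR=10/29; mL+mR=-5/26 → advance -1; mR−mL=665/754 → turn +1·90°

0 20/29 100/173 -4910/5017 20/29 2 6 W
1 200/377 200/317 -101100/119509 200/377 3 6 S
2 10/29 5/13 -405/754 10/29 3 7 E
3 200/493 200/549 -159100/270657 200/493 2 7 N
4 20/29 100/173 -4910/5017 20/29 2 6 W
5 200/377 200/317 -101100/119509 200/377 3 6 S
6 10/29 5/13 -405/754 10/29 3 7 E
final 2 7 N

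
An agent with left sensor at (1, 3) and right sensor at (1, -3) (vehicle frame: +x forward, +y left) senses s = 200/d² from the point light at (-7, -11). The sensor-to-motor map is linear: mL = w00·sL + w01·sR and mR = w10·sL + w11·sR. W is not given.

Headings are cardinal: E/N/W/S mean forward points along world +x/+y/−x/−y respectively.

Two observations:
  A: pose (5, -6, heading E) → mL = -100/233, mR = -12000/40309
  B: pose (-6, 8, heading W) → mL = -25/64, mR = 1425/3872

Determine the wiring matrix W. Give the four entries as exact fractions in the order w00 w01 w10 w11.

-1/2 0 1 -1

obs A: pose=(5,-6,E) → sL=200/233, sR=200/173, mL=-100/233, mR=-12000/40309
obs B: pose=(-6,8,W) → sL=25/32, sR=50/121, mL=-25/64, mR=1425/3872
sensor matrix S = [[200/233, 200/173], [25/32, 50/121]]; det S = -10700625/19509556
solve [mL_A; mL_B] = S·[w00; w01] and [mR_A; mR_B] = S·[w10; w11]:
  w00 = -1/2, w01 = 0, w10 = 1, w11 = -1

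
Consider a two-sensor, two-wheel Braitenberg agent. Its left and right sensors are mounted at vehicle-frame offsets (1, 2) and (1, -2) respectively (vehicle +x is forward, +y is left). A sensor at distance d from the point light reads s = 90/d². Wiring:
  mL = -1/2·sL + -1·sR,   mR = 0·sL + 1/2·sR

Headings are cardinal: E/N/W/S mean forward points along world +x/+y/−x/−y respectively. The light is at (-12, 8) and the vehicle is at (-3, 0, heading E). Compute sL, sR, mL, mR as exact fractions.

left sensor world pos  = (-2, 2); dL² = 136
right sensor world pos = (-2, -2); dR² = 200
sL = 90/136 = 45/68
sR = 90/200 = 9/20
mL = -1/2·sL + -1·sR = -531/680
mR = 0·sL + 1/2·sR = 9/40

45/68 9/20 -531/680 9/40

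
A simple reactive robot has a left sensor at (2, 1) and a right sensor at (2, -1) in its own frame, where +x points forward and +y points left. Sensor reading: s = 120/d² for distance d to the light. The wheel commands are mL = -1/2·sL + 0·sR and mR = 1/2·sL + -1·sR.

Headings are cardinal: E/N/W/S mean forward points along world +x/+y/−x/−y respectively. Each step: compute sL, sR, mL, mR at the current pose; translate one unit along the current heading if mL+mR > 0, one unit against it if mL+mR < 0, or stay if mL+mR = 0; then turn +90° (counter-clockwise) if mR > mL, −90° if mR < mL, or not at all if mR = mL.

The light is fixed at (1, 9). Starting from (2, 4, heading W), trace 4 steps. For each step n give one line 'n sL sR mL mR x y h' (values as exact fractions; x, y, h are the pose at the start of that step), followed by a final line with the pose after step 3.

0 120/37 120/17 -60/37 -3420/629 2 4 W
1 12 20/3 -6 -2/3 3 4 N
2 120/49 24/5 -60/49 -876/245 3 3 W
3 6 15/4 -3 -3/4 4 3 N
final 4 2 W

n=0: pose=(2,4,W); sL=120/37, sR=120/17; mL=-60/37, mR=-3420/629; mL+mR=-120/17 → advance -1; mR−mL=-2400/629 → turn -1·90°
n=1: pose=(3,4,N); sL=12, sR=20/3; mL=-6, mR=-2/3; mL+mR=-20/3 → advance -1; mR−mL=16/3 → turn +1·90°
n=2: pose=(3,3,W); sL=120/49, sR=24/5; mL=-60/49, mR=-876/245; mL+mR=-24/5 → advance -1; mR−mL=-576/245 → turn -1·90°
n=3: pose=(4,3,N); sL=6, sR=15/4; mL=-3, mR=-3/4; mL+mR=-15/4 → advance -1; mR−mL=9/4 → turn +1·90°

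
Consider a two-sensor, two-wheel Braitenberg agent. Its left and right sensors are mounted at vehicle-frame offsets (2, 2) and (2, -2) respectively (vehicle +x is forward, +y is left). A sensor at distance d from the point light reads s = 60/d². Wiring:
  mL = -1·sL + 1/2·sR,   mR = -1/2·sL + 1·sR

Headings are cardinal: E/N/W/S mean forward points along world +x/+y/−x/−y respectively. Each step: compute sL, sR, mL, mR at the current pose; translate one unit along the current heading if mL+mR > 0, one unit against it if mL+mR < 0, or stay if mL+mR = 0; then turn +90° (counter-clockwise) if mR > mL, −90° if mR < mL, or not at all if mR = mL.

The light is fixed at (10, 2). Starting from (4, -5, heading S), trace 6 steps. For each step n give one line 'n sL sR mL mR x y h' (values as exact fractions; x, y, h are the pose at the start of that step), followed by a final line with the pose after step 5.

n=0: pose=(4,-5,S); sL=60/97, sR=12/29; mL=-1158/2813, mR=294/2813; mL+mR=-864/2813 → advance -1; mR−mL=1452/2813 → turn +1·90°
n=1: pose=(4,-4,E); sL=15/8, sR=3/4; mL=-3/2, mR=-3/16; mL+mR=-27/16 → advance -1; mR−mL=21/16 → turn +1·90°
n=2: pose=(3,-4,N); sL=60/97, sR=60/41; mL=450/3977, mR=4590/3977; mL+mR=5040/3977 → advance +1; mR−mL=4140/3977 → turn +1·90°
n=3: pose=(3,-3,W); sL=6/13, sR=2/3; mL=-5/39, mR=17/39; mL+mR=4/13 → advance +1; mR−mL=22/39 → turn +1·90°
n=4: pose=(2,-3,S); sL=12/17, sR=60/149; mL=-1278/2533, mR=126/2533; mL+mR=-1152/2533 → advance -1; mR−mL=1404/2533 → turn +1·90°
n=5: pose=(2,-2,E); sL=3/2, sR=5/6; mL=-13/12, mR=1/12; mL+mR=-1 → advance -1; mR−mL=7/6 → turn +1·90°

0 60/97 12/29 -1158/2813 294/2813 4 -5 S
1 15/8 3/4 -3/2 -3/16 4 -4 E
2 60/97 60/41 450/3977 4590/3977 3 -4 N
3 6/13 2/3 -5/39 17/39 3 -3 W
4 12/17 60/149 -1278/2533 126/2533 2 -3 S
5 3/2 5/6 -13/12 1/12 2 -2 E
final 1 -2 N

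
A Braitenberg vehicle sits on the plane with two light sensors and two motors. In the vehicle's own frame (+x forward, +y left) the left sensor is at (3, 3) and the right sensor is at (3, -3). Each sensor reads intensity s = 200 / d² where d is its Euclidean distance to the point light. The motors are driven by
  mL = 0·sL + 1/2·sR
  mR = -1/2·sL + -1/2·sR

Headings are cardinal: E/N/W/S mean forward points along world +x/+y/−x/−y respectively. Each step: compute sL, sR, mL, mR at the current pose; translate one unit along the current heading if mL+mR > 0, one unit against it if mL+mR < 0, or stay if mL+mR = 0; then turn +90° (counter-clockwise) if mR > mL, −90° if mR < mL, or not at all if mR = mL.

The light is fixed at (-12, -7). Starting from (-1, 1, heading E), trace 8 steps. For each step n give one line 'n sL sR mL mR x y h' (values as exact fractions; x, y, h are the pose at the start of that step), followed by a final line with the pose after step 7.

n=0: pose=(-1,1,E); sL=200/317, sR=200/221; mL=100/221, mR=-53800/70057; mL+mR=-100/317 → advance -1; mR−mL=-85500/70057 → turn -1·90°
n=1: pose=(-2,1,S); sL=100/97, sR=100/37; mL=50/37, mR=-6700/3589; mL+mR=-50/97 → advance -1; mR−mL=-11550/3589 → turn -1·90°
n=2: pose=(-2,2,W); sL=40/17, sR=200/193; mL=100/193, mR=-5560/3281; mL+mR=-20/17 → advance -1; mR−mL=-7260/3281 → turn -1·90°
n=3: pose=(-1,2,N); sL=25/26, sR=10/17; mL=5/17, mR=-685/884; mL+mR=-25/52 → advance -1; mR−mL=-945/884 → turn -1·90°
n=4: pose=(-1,1,E); sL=200/317, sR=200/221; mL=100/221, mR=-53800/70057; mL+mR=-100/317 → advance -1; mR−mL=-85500/70057 → turn -1·90°
n=5: pose=(-2,1,S); sL=100/97, sR=100/37; mL=50/37, mR=-6700/3589; mL+mR=-50/97 → advance -1; mR−mL=-11550/3589 → turn -1·90°
n=6: pose=(-2,2,W); sL=40/17, sR=200/193; mL=100/193, mR=-5560/3281; mL+mR=-20/17 → advance -1; mR−mL=-7260/3281 → turn -1·90°
n=7: pose=(-1,2,N); sL=25/26, sR=10/17; mL=5/17, mR=-685/884; mL+mR=-25/52 → advance -1; mR−mL=-945/884 → turn -1·90°

0 200/317 200/221 100/221 -53800/70057 -1 1 E
1 100/97 100/37 50/37 -6700/3589 -2 1 S
2 40/17 200/193 100/193 -5560/3281 -2 2 W
3 25/26 10/17 5/17 -685/884 -1 2 N
4 200/317 200/221 100/221 -53800/70057 -1 1 E
5 100/97 100/37 50/37 -6700/3589 -2 1 S
6 40/17 200/193 100/193 -5560/3281 -2 2 W
7 25/26 10/17 5/17 -685/884 -1 2 N
final -1 1 E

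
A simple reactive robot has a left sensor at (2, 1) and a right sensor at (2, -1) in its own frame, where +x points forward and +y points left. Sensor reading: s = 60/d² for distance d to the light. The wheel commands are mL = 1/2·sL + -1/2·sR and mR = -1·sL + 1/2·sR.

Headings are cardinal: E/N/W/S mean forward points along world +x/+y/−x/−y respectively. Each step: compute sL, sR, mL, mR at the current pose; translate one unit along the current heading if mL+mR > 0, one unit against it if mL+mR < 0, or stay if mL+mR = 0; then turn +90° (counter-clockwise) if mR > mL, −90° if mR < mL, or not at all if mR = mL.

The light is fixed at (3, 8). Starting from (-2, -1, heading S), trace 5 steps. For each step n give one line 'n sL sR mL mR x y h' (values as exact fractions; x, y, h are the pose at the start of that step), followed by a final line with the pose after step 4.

0 60/137 60/157 600/21509 -5310/21509 -2 -1 S
1 6/13 30/49 -48/637 -99/637 -2 0 W
2 60/61 4/3 -32/183 -58/183 -1 0 N
3 15/17 15/26 135/884 -525/884 -1 -1 E
4 60/137 60/157 600/21509 -5310/21509 -2 -1 S
final -2 0 W

n=0: pose=(-2,-1,S); sL=60/137, sR=60/157; mL=600/21509, mR=-5310/21509; mL+mR=-30/137 → advance -1; mR−mL=-5910/21509 → turn -1·90°
n=1: pose=(-2,0,W); sL=6/13, sR=30/49; mL=-48/637, mR=-99/637; mL+mR=-3/13 → advance -1; mR−mL=-51/637 → turn -1·90°
n=2: pose=(-1,0,N); sL=60/61, sR=4/3; mL=-32/183, mR=-58/183; mL+mR=-30/61 → advance -1; mR−mL=-26/183 → turn -1·90°
n=3: pose=(-1,-1,E); sL=15/17, sR=15/26; mL=135/884, mR=-525/884; mL+mR=-15/34 → advance -1; mR−mL=-165/221 → turn -1·90°
n=4: pose=(-2,-1,S); sL=60/137, sR=60/157; mL=600/21509, mR=-5310/21509; mL+mR=-30/137 → advance -1; mR−mL=-5910/21509 → turn -1·90°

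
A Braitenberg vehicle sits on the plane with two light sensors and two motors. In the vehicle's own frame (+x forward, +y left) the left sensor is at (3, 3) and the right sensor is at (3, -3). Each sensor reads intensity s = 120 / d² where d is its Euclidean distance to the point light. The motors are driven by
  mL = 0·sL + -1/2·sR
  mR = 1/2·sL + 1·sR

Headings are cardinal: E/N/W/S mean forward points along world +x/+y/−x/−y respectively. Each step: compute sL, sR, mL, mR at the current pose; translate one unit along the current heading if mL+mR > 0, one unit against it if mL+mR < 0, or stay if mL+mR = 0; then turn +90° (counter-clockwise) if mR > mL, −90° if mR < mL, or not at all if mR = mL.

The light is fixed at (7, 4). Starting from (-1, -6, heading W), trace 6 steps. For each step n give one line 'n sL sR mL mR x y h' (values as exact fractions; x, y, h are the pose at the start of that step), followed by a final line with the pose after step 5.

0 12/29 12/17 -6/17 450/493 -1 -6 W
1 24/41 120/313 -60/313 8676/12833 -2 -6 S
2 6/5 15/29 -15/58 162/145 -2 -7 E
3 24/37 120/89 -60/89 5508/3293 -1 -7 N
4 12/29 12/17 -6/17 450/493 -1 -6 W
5 24/41 120/313 -60/313 8676/12833 -2 -6 S
final -2 -7 E

n=0: pose=(-1,-6,W); sL=12/29, sR=12/17; mL=-6/17, mR=450/493; mL+mR=276/493 → advance +1; mR−mL=624/493 → turn +1·90°
n=1: pose=(-2,-6,S); sL=24/41, sR=120/313; mL=-60/313, mR=8676/12833; mL+mR=6216/12833 → advance +1; mR−mL=11136/12833 → turn +1·90°
n=2: pose=(-2,-7,E); sL=6/5, sR=15/29; mL=-15/58, mR=162/145; mL+mR=249/290 → advance +1; mR−mL=399/290 → turn +1·90°
n=3: pose=(-1,-7,N); sL=24/37, sR=120/89; mL=-60/89, mR=5508/3293; mL+mR=3288/3293 → advance +1; mR−mL=7728/3293 → turn +1·90°
n=4: pose=(-1,-6,W); sL=12/29, sR=12/17; mL=-6/17, mR=450/493; mL+mR=276/493 → advance +1; mR−mL=624/493 → turn +1·90°
n=5: pose=(-2,-6,S); sL=24/41, sR=120/313; mL=-60/313, mR=8676/12833; mL+mR=6216/12833 → advance +1; mR−mL=11136/12833 → turn +1·90°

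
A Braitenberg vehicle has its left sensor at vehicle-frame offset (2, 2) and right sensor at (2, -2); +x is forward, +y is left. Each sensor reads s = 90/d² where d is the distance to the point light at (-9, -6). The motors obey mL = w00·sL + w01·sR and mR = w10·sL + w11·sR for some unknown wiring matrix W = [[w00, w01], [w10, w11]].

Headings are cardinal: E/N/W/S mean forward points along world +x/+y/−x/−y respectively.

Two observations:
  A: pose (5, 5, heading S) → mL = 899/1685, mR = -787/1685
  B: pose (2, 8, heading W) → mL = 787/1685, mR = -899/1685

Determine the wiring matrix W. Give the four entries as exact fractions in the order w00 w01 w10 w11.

obs A: pose=(5,5,S) → sL=90/337, sR=2/5, mL=899/1685, mR=-787/1685
obs B: pose=(2,8,W) → sL=2/5, sR=90/337, mL=787/1685, mR=-899/1685
sensor matrix S = [[90/337, 2/5], [2/5, 90/337]]; det S = -251776/2839225
solve [mL_A; mL_B] = S·[w00; w01] and [mR_A; mR_B] = S·[w10; w11]:
  w00 = 1/2, w01 = 1, w10 = -1, w11 = -1/2

1/2 1 -1 -1/2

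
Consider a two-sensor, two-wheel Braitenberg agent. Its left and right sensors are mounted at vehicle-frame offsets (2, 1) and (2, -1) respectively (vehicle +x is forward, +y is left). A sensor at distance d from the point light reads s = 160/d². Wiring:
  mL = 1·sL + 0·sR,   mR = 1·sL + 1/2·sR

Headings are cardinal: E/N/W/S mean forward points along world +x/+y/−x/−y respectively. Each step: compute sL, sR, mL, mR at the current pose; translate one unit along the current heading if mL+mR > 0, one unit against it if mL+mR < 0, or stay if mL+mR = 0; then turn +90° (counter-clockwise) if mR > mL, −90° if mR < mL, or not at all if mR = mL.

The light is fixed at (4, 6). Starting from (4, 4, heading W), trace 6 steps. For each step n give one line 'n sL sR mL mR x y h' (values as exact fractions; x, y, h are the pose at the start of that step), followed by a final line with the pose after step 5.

0 160/13 32 160/13 368/13 4 4 W
1 10 8 10 14 3 4 S
2 32 160/17 32 624/17 3 3 E
3 80 80 80 120 4 3 N
4 160/13 32 160/13 368/13 4 4 W
5 10 8 10 14 3 4 S
final 3 3 E

n=0: pose=(4,4,W); sL=160/13, sR=32; mL=160/13, mR=368/13; mL+mR=528/13 → advance +1; mR−mL=16 → turn +1·90°
n=1: pose=(3,4,S); sL=10, sR=8; mL=10, mR=14; mL+mR=24 → advance +1; mR−mL=4 → turn +1·90°
n=2: pose=(3,3,E); sL=32, sR=160/17; mL=32, mR=624/17; mL+mR=1168/17 → advance +1; mR−mL=80/17 → turn +1·90°
n=3: pose=(4,3,N); sL=80, sR=80; mL=80, mR=120; mL+mR=200 → advance +1; mR−mL=40 → turn +1·90°
n=4: pose=(4,4,W); sL=160/13, sR=32; mL=160/13, mR=368/13; mL+mR=528/13 → advance +1; mR−mL=16 → turn +1·90°
n=5: pose=(3,4,S); sL=10, sR=8; mL=10, mR=14; mL+mR=24 → advance +1; mR−mL=4 → turn +1·90°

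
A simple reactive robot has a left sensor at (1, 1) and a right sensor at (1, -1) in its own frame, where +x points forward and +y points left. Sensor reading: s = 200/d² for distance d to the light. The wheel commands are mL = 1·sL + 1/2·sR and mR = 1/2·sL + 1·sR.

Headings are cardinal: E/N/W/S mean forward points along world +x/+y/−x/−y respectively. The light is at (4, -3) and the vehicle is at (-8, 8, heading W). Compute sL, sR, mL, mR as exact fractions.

200/269 200/313 89500/84197 85100/84197

left sensor world pos  = (-9, 7); dL² = 269
right sensor world pos = (-9, 9); dR² = 313
sL = 200/269 = 200/269
sR = 200/313 = 200/313
mL = 1·sL + 1/2·sR = 89500/84197
mR = 1/2·sL + 1·sR = 85100/84197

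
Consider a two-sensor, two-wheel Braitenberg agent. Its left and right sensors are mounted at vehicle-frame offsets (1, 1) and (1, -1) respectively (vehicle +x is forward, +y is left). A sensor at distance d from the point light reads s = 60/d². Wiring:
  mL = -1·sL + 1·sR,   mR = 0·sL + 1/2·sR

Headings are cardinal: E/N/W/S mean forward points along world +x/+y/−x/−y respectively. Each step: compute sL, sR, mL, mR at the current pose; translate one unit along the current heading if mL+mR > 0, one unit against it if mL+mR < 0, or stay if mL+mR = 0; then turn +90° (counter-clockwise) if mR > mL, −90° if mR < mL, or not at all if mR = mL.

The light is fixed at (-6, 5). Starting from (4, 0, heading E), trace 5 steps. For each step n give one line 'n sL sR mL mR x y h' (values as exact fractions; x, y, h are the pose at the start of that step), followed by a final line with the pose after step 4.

0 60/137 60/157 -1200/21509 30/157 4 0 E
1 15/29 3/8 -33/232 3/16 5 0 N
2 12/25 60/109 192/2725 30/109 5 1 W
3 30/73 30/53 600/3869 15/53 4 1 S
4 60/137 60/157 -1200/21509 30/157 4 0 E
final 5 0 N

n=0: pose=(4,0,E); sL=60/137, sR=60/157; mL=-1200/21509, mR=30/157; mL+mR=2910/21509 → advance +1; mR−mL=5310/21509 → turn +1·90°
n=1: pose=(5,0,N); sL=15/29, sR=3/8; mL=-33/232, mR=3/16; mL+mR=21/464 → advance +1; mR−mL=153/464 → turn +1·90°
n=2: pose=(5,1,W); sL=12/25, sR=60/109; mL=192/2725, mR=30/109; mL+mR=942/2725 → advance +1; mR−mL=558/2725 → turn +1·90°
n=3: pose=(4,1,S); sL=30/73, sR=30/53; mL=600/3869, mR=15/53; mL+mR=1695/3869 → advance +1; mR−mL=495/3869 → turn +1·90°
n=4: pose=(4,0,E); sL=60/137, sR=60/157; mL=-1200/21509, mR=30/157; mL+mR=2910/21509 → advance +1; mR−mL=5310/21509 → turn +1·90°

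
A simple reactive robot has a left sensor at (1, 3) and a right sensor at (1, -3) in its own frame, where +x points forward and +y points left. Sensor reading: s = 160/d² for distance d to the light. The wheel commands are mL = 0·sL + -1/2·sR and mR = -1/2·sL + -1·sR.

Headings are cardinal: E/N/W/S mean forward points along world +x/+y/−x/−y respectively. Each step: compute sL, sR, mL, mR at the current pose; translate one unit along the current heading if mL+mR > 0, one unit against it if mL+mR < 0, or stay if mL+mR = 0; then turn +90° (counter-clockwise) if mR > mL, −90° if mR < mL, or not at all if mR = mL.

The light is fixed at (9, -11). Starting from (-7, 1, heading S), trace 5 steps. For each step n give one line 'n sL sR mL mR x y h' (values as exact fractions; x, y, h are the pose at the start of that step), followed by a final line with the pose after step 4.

n=0: pose=(-7,1,S); sL=16/29, sR=80/241; mL=-40/241, mR=-4248/6989; mL+mR=-5408/6989 → advance -1; mR−mL=-3088/6989 → turn -1·90°
n=1: pose=(-7,2,W); sL=160/389, sR=32/109; mL=-16/109, mR=-21168/42401; mL+mR=-27392/42401 → advance -1; mR−mL=-14944/42401 → turn -1·90°
n=2: pose=(-6,2,N); sL=4/13, sR=8/17; mL=-4/17, mR=-138/221; mL+mR=-190/221 → advance -1; mR−mL=-86/221 → turn -1·90°
n=3: pose=(-6,1,E); sL=160/421, sR=160/277; mL=-80/277, mR=-89520/116617; mL+mR=-123200/116617 → advance -1; mR−mL=-55840/116617 → turn -1·90°
n=4: pose=(-7,1,S); sL=16/29, sR=80/241; mL=-40/241, mR=-4248/6989; mL+mR=-5408/6989 → advance -1; mR−mL=-3088/6989 → turn -1·90°

0 16/29 80/241 -40/241 -4248/6989 -7 1 S
1 160/389 32/109 -16/109 -21168/42401 -7 2 W
2 4/13 8/17 -4/17 -138/221 -6 2 N
3 160/421 160/277 -80/277 -89520/116617 -6 1 E
4 16/29 80/241 -40/241 -4248/6989 -7 1 S
final -7 2 W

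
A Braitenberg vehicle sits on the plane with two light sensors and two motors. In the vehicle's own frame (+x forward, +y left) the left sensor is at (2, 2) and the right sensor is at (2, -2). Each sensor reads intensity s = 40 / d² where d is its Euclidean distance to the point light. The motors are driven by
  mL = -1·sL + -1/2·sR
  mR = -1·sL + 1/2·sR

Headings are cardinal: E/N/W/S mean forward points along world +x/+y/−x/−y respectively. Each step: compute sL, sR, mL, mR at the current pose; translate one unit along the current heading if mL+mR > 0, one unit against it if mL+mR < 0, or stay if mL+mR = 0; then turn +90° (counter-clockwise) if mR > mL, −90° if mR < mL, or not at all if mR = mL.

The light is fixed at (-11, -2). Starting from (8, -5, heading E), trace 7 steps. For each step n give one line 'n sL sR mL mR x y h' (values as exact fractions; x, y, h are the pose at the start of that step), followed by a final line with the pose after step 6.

n=0: pose=(8,-5,E); sL=20/221, sR=20/233; mL=-6870/51493, mR=-2450/51493; mL+mR=-40/221 → advance -1; mR−mL=20/233 → turn +1·90°
n=1: pose=(7,-5,N); sL=40/257, sR=40/401; mL=-21180/103057, mR=-10900/103057; mL+mR=-80/257 → advance -1; mR−mL=40/401 → turn +1·90°
n=2: pose=(7,-6,W); sL=10/73, sR=2/13; mL=-203/949, mR=-57/949; mL+mR=-20/73 → advance -1; mR−mL=2/13 → turn +1·90°
n=3: pose=(8,-6,S); sL=40/477, sR=8/65; mL=-4508/31005, mR=-692/31005; mL+mR=-80/477 → advance -1; mR−mL=8/65 → turn +1·90°
n=4: pose=(8,-5,E); sL=20/221, sR=20/233; mL=-6870/51493, mR=-2450/51493; mL+mR=-40/221 → advance -1; mR−mL=20/233 → turn +1·90°
n=5: pose=(7,-5,N); sL=40/257, sR=40/401; mL=-21180/103057, mR=-10900/103057; mL+mR=-80/257 → advance -1; mR−mL=40/401 → turn +1·90°
n=6: pose=(7,-6,W); sL=10/73, sR=2/13; mL=-203/949, mR=-57/949; mL+mR=-20/73 → advance -1; mR−mL=2/13 → turn +1·90°

0 20/221 20/233 -6870/51493 -2450/51493 8 -5 E
1 40/257 40/401 -21180/103057 -10900/103057 7 -5 N
2 10/73 2/13 -203/949 -57/949 7 -6 W
3 40/477 8/65 -4508/31005 -692/31005 8 -6 S
4 20/221 20/233 -6870/51493 -2450/51493 8 -5 E
5 40/257 40/401 -21180/103057 -10900/103057 7 -5 N
6 10/73 2/13 -203/949 -57/949 7 -6 W
final 8 -6 S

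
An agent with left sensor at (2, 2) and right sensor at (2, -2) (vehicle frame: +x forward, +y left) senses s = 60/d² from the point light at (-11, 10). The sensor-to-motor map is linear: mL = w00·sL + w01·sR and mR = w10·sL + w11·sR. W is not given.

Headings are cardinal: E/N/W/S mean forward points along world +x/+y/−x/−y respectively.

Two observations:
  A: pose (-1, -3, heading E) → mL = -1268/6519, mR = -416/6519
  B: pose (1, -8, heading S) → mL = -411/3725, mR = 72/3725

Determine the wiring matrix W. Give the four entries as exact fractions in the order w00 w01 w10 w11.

-1/2 -1/2 -1 1

obs A: pose=(-1,-3,E) → sL=12/53, sR=20/123, mL=-1268/6519, mR=-416/6519
obs B: pose=(1,-8,S) → sL=15/149, sR=3/25, mL=-411/3725, mR=72/3725
sensor matrix S = [[12/53, 20/123], [15/149, 3/25]]; det S = 87424/8094425
solve [mL_A; mL_B] = S·[w00; w01] and [mR_A; mR_B] = S·[w10; w11]:
  w00 = -1/2, w01 = -1/2, w10 = -1, w11 = 1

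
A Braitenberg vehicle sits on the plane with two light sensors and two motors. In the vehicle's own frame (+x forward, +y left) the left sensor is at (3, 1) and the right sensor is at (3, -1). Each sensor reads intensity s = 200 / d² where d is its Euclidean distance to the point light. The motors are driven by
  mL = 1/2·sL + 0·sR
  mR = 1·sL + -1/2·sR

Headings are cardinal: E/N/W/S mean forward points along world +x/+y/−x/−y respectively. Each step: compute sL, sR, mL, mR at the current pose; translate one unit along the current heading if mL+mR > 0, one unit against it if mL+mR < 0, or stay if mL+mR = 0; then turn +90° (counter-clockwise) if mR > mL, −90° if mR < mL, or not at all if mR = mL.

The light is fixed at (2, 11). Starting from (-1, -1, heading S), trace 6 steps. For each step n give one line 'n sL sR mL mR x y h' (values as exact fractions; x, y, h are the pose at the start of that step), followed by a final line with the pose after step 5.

n=0: pose=(-1,-1,S); sL=200/229, sR=200/241; mL=100/229, mR=25300/55189; mL+mR=49400/55189 → advance +1; mR−mL=1200/55189 → turn +1·90°
n=1: pose=(-1,-2,E); sL=25/18, sR=50/49; mL=25/36, mR=775/882; mL+mR=925/588 → advance +1; mR−mL=325/1764 → turn +1·90°
n=2: pose=(0,-2,N); sL=200/109, sR=200/101; mL=100/109, mR=9300/11009; mL+mR=19400/11009 → advance +1; mR−mL=-800/11009 → turn -1·90°
n=3: pose=(0,-1,E); sL=100/61, sR=20/17; mL=50/61, mR=1090/1037; mL+mR=1940/1037 → advance +1; mR−mL=240/1037 → turn +1·90°
n=4: pose=(1,-1,N); sL=40/17, sR=200/81; mL=20/17, mR=1540/1377; mL+mR=3160/1377 → advance +1; mR−mL=-80/1377 → turn -1·90°
n=5: pose=(1,0,E); sL=25/13, sR=50/37; mL=25/26, mR=600/481; mL+mR=2125/962 → advance +1; mR−mL=275/962 → turn +1·90°

0 200/229 200/241 100/229 25300/55189 -1 -1 S
1 25/18 50/49 25/36 775/882 -1 -2 E
2 200/109 200/101 100/109 9300/11009 0 -2 N
3 100/61 20/17 50/61 1090/1037 0 -1 E
4 40/17 200/81 20/17 1540/1377 1 -1 N
5 25/13 50/37 25/26 600/481 1 0 E
final 2 0 N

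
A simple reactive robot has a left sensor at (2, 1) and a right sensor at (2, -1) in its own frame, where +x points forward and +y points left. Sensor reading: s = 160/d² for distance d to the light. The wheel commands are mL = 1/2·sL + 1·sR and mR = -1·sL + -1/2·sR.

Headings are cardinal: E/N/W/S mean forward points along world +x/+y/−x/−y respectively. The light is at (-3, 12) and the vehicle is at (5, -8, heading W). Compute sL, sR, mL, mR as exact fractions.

left sensor world pos  = (3, -9); dL² = 477
right sensor world pos = (3, -7); dR² = 397
sL = 160/477 = 160/477
sR = 160/397 = 160/397
mL = 1/2·sL + 1·sR = 108080/189369
mR = -1·sL + -1/2·sR = -101680/189369

160/477 160/397 108080/189369 -101680/189369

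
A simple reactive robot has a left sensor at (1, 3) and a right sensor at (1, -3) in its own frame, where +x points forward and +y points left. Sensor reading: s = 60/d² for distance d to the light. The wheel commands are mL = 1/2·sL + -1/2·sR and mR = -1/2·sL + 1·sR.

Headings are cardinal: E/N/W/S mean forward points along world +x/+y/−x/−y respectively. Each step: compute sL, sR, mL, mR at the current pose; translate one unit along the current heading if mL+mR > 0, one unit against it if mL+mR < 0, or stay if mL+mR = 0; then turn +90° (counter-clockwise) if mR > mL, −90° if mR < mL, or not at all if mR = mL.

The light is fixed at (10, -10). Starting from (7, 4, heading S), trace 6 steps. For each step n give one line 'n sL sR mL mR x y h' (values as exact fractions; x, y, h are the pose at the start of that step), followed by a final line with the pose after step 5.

n=0: pose=(7,4,S); sL=60/169, sR=12/41; mL=216/6929, mR=798/6929; mL+mR=6/41 → advance +1; mR−mL=582/6929 → turn +1·90°
n=1: pose=(7,3,E); sL=3/13, sR=15/26; mL=-9/52, mR=6/13; mL+mR=15/52 → advance +1; mR−mL=33/52 → turn +1·90°
n=2: pose=(8,3,N); sL=60/221, sR=60/197; mL=-720/43537, mR=7350/43537; mL+mR=30/197 → advance +1; mR−mL=8070/43537 → turn +1·90°
n=3: pose=(8,4,W); sL=6/13, sR=30/149; mL=252/1937, mR=-57/1937; mL+mR=15/149 → advance +1; mR−mL=-309/1937 → turn -1·90°
n=4: pose=(7,4,N); sL=20/87, sR=4/15; mL=-8/435, mR=22/145; mL+mR=2/15 → advance +1; mR−mL=74/435 → turn +1·90°
n=5: pose=(7,5,W); sL=3/8, sR=3/17; mL=27/272, mR=-3/272; mL+mR=3/34 → advance +1; mR−mL=-15/136 → turn -1·90°

0 60/169 12/41 216/6929 798/6929 7 4 S
1 3/13 15/26 -9/52 6/13 7 3 E
2 60/221 60/197 -720/43537 7350/43537 8 3 N
3 6/13 30/149 252/1937 -57/1937 8 4 W
4 20/87 4/15 -8/435 22/145 7 4 N
5 3/8 3/17 27/272 -3/272 7 5 W
final 6 5 N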